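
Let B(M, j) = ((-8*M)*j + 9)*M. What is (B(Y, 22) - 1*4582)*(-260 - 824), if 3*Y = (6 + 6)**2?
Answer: 444064936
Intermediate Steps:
Y = 48 (Y = (6 + 6)**2/3 = (1/3)*12**2 = (1/3)*144 = 48)
B(M, j) = M*(9 - 8*M*j) (B(M, j) = (-8*M*j + 9)*M = (9 - 8*M*j)*M = M*(9 - 8*M*j))
(B(Y, 22) - 1*4582)*(-260 - 824) = (48*(9 - 8*48*22) - 1*4582)*(-260 - 824) = (48*(9 - 8448) - 4582)*(-1084) = (48*(-8439) - 4582)*(-1084) = (-405072 - 4582)*(-1084) = -409654*(-1084) = 444064936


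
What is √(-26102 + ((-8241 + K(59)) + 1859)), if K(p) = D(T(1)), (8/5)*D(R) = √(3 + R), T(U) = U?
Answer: I*√129931/2 ≈ 180.23*I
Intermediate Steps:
D(R) = 5*√(3 + R)/8
K(p) = 5/4 (K(p) = 5*√(3 + 1)/8 = 5*√4/8 = (5/8)*2 = 5/4)
√(-26102 + ((-8241 + K(59)) + 1859)) = √(-26102 + ((-8241 + 5/4) + 1859)) = √(-26102 + (-32959/4 + 1859)) = √(-26102 - 25523/4) = √(-129931/4) = I*√129931/2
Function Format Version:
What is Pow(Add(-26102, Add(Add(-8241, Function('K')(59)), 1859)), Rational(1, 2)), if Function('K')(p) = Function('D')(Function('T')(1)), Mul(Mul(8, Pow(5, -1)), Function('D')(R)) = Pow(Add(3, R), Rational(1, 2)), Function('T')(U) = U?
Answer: Mul(Rational(1, 2), I, Pow(129931, Rational(1, 2))) ≈ Mul(180.23, I)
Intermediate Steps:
Function('D')(R) = Mul(Rational(5, 8), Pow(Add(3, R), Rational(1, 2)))
Function('K')(p) = Rational(5, 4) (Function('K')(p) = Mul(Rational(5, 8), Pow(Add(3, 1), Rational(1, 2))) = Mul(Rational(5, 8), Pow(4, Rational(1, 2))) = Mul(Rational(5, 8), 2) = Rational(5, 4))
Pow(Add(-26102, Add(Add(-8241, Function('K')(59)), 1859)), Rational(1, 2)) = Pow(Add(-26102, Add(Add(-8241, Rational(5, 4)), 1859)), Rational(1, 2)) = Pow(Add(-26102, Add(Rational(-32959, 4), 1859)), Rational(1, 2)) = Pow(Add(-26102, Rational(-25523, 4)), Rational(1, 2)) = Pow(Rational(-129931, 4), Rational(1, 2)) = Mul(Rational(1, 2), I, Pow(129931, Rational(1, 2)))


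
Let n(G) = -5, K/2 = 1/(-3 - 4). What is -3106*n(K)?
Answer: 15530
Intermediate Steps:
K = -2/7 (K = 2/(-3 - 4) = 2/(-7) = 2*(-⅐) = -2/7 ≈ -0.28571)
-3106*n(K) = -3106*(-5) = 15530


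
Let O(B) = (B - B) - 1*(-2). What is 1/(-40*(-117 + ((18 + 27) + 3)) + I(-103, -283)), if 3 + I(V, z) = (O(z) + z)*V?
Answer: 1/31700 ≈ 3.1546e-5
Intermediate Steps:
O(B) = 2 (O(B) = 0 + 2 = 2)
I(V, z) = -3 + V*(2 + z) (I(V, z) = -3 + (2 + z)*V = -3 + V*(2 + z))
1/(-40*(-117 + ((18 + 27) + 3)) + I(-103, -283)) = 1/(-40*(-117 + ((18 + 27) + 3)) + (-3 + 2*(-103) - 103*(-283))) = 1/(-40*(-117 + (45 + 3)) + (-3 - 206 + 29149)) = 1/(-40*(-117 + 48) + 28940) = 1/(-40*(-69) + 28940) = 1/(2760 + 28940) = 1/31700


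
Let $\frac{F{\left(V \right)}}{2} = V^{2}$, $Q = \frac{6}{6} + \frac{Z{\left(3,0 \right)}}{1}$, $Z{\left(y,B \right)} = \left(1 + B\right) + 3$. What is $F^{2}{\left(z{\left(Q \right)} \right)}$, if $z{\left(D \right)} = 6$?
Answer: $5184$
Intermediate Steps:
$Z{\left(y,B \right)} = 4 + B$
$Q = 5$ ($Q = \frac{6}{6} + \frac{4 + 0}{1} = 6 \cdot \frac{1}{6} + 4 \cdot 1 = 1 + 4 = 5$)
$F{\left(V \right)} = 2 V^{2}$
$F^{2}{\left(z{\left(Q \right)} \right)} = \left(2 \cdot 6^{2}\right)^{2} = \left(2 \cdot 36\right)^{2} = 72^{2} = 5184$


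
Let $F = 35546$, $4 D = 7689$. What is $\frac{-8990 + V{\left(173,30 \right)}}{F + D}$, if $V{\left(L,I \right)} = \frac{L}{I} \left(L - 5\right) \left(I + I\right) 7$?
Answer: $\frac{1591624}{149873} \approx 10.62$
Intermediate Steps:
$D = \frac{7689}{4}$ ($D = \frac{1}{4} \cdot 7689 = \frac{7689}{4} \approx 1922.3$)
$V{\left(L,I \right)} = 14 L \left(-5 + L\right)$ ($V{\left(L,I \right)} = \frac{L}{I} \left(-5 + L\right) 2 I 7 = \frac{L}{I} 2 I \left(-5 + L\right) 7 = 2 L \left(-5 + L\right) 7 = 14 L \left(-5 + L\right)$)
$\frac{-8990 + V{\left(173,30 \right)}}{F + D} = \frac{-8990 + 14 \cdot 173 \left(-5 + 173\right)}{35546 + \frac{7689}{4}} = \frac{-8990 + 14 \cdot 173 \cdot 168}{\frac{149873}{4}} = \left(-8990 + 406896\right) \frac{4}{149873} = 397906 \cdot \frac{4}{149873} = \frac{1591624}{149873}$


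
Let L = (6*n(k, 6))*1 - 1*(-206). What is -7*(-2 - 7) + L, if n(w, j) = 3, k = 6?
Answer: 287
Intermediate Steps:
L = 224 (L = (6*3)*1 - 1*(-206) = 18*1 + 206 = 18 + 206 = 224)
-7*(-2 - 7) + L = -7*(-2 - 7) + 224 = -7*(-9) + 224 = 63 + 224 = 287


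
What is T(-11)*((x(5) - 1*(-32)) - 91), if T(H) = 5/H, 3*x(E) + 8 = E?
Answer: 300/11 ≈ 27.273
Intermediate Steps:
x(E) = -8/3 + E/3
T(-11)*((x(5) - 1*(-32)) - 91) = (5/(-11))*(((-8/3 + (⅓)*5) - 1*(-32)) - 91) = (5*(-1/11))*(((-8/3 + 5/3) + 32) - 91) = -5*((-1 + 32) - 91)/11 = -5*(31 - 91)/11 = -5/11*(-60) = 300/11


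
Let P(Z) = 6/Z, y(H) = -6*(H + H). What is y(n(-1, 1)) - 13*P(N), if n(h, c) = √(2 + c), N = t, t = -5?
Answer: 78/5 - 12*√3 ≈ -5.1846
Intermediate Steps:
N = -5
y(H) = -12*H
y(n(-1, 1)) - 13*P(N) = -12*√(2 + 1) - 78/(-5) = -12*√3 - 78*(-1)/5 = -12*√3 - 13*(-6/5) = -12*√3 + 78/5 = 78/5 - 12*√3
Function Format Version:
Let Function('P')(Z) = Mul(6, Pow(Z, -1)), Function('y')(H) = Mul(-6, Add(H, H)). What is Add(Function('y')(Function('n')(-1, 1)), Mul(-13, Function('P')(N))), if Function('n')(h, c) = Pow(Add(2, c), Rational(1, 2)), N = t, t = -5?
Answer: Add(Rational(78, 5), Mul(-12, Pow(3, Rational(1, 2)))) ≈ -5.1846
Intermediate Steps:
N = -5
Function('y')(H) = Mul(-12, H) (Function('y')(H) = Mul(-6, Mul(2, H)) = Mul(-12, H))
Add(Function('y')(Function('n')(-1, 1)), Mul(-13, Function('P')(N))) = Add(Mul(-12, Pow(Add(2, 1), Rational(1, 2))), Mul(-13, Mul(6, Pow(-5, -1)))) = Add(Mul(-12, Pow(3, Rational(1, 2))), Mul(-13, Mul(6, Rational(-1, 5)))) = Add(Mul(-12, Pow(3, Rational(1, 2))), Mul(-13, Rational(-6, 5))) = Add(Mul(-12, Pow(3, Rational(1, 2))), Rational(78, 5)) = Add(Rational(78, 5), Mul(-12, Pow(3, Rational(1, 2))))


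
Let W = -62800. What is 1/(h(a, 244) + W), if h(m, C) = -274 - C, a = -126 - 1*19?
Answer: -1/63318 ≈ -1.5793e-5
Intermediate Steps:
a = -145 (a = -126 - 19 = -145)
1/(h(a, 244) + W) = 1/((-274 - 1*244) - 62800) = 1/((-274 - 244) - 62800) = 1/(-518 - 62800) = 1/(-63318) = -1/63318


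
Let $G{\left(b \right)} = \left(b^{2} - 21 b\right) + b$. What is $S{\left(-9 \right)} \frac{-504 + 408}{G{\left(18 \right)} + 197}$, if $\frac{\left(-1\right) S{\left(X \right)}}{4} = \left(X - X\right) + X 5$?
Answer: $- \frac{17280}{161} \approx -107.33$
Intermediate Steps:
$G{\left(b \right)} = b^{2} - 20 b$
$S{\left(X \right)} = - 20 X$ ($S{\left(X \right)} = - 4 \left(\left(X - X\right) + X 5\right) = - 4 \left(0 + 5 X\right) = - 4 \cdot 5 X = - 20 X$)
$S{\left(-9 \right)} \frac{-504 + 408}{G{\left(18 \right)} + 197} = \left(-20\right) \left(-9\right) \frac{-504 + 408}{18 \left(-20 + 18\right) + 197} = 180 \left(- \frac{96}{18 \left(-2\right) + 197}\right) = 180 \left(- \frac{96}{-36 + 197}\right) = 180 \left(- \frac{96}{161}\right) = - \frac{17280}{161}$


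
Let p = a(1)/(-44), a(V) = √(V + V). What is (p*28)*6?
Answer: -42*√2/11 ≈ -5.3997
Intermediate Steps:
a(V) = √2*√V (a(V) = √(2*V) = √2*√V)
p = -√2/44 (p = (√2*√1)/(-44) = (√2*1)*(-1/44) = √2*(-1/44) = -√2/44 ≈ -0.032141)
(p*28)*6 = (-√2/44*28)*6 = -7*√2/11*6 = -42*√2/11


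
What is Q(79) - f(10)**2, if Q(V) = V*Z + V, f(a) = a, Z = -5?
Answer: -416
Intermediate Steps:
Q(V) = -4*V (Q(V) = V*(-5) + V = -5*V + V = -4*V)
Q(79) - f(10)**2 = -4*79 - 1*10**2 = -316 - 1*100 = -316 - 100 = -416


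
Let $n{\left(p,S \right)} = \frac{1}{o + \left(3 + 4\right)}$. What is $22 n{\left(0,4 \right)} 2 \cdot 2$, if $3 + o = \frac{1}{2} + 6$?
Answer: $\frac{176}{21} \approx 8.381$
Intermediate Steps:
$o = \frac{7}{2}$ ($o = -3 + \left(\frac{1}{2} + 6\right) = -3 + \frac{13}{2} = \frac{7}{2} \approx 3.5$)
$n{\left(p,S \right)} = \frac{2}{21}$ ($n{\left(p,S \right)} = \frac{1}{\frac{7}{2} + \left(3 + 4\right)} = \frac{1}{\frac{7}{2} + 7} = \frac{1}{\frac{21}{2}} = \frac{2}{21}$)
$22 n{\left(0,4 \right)} 2 \cdot 2 = 22 \cdot \frac{2}{21} \cdot 2 \cdot 2 = \frac{44}{21} \cdot 4 = \frac{176}{21}$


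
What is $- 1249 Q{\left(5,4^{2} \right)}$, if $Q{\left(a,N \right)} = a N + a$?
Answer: $-106165$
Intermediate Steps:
$Q{\left(a,N \right)} = a + N a$ ($Q{\left(a,N \right)} = N a + a = a + N a$)
$- 1249 Q{\left(5,4^{2} \right)} = - 1249 \cdot 5 \left(1 + 4^{2}\right) = - 1249 \cdot 5 \left(1 + 16\right) = - 1249 \cdot 5 \cdot 17 = \left(-1249\right) 85 = -106165$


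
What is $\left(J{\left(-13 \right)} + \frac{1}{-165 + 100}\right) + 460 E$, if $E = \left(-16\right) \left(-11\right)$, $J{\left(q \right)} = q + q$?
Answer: $\frac{5260709}{65} \approx 80934.0$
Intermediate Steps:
$J{\left(q \right)} = 2 q$
$E = 176$
$\left(J{\left(-13 \right)} + \frac{1}{-165 + 100}\right) + 460 E = \left(2 \left(-13\right) + \frac{1}{-165 + 100}\right) + 460 \cdot 176 = \left(-26 + \frac{1}{-65}\right) + 80960 = \left(-26 - \frac{1}{65}\right) + 80960 = - \frac{1691}{65} + 80960 = \frac{5260709}{65}$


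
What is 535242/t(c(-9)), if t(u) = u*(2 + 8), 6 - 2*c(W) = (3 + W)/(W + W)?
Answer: 1605726/85 ≈ 18891.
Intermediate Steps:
c(W) = 3 - (3 + W)/(4*W) (c(W) = 3 - (3 + W)/(2*(W + W)) = 3 - (3 + W)/(2*(2*W)) = 3 - (3 + W)*1/(2*W)/2 = 3 - (3 + W)/(4*W))
t(u) = 10*u (t(u) = u*10 = 10*u)
535242/t(c(-9)) = 535242/((10*((¼)*(-3 + 11*(-9))/(-9)))) = 535242/((10*((¼)*(-⅑)*(-3 - 99)))) = 535242/((10*((¼)*(-⅑)*(-102)))) = 535242/((10*(17/6))) = 535242/(85/3) = 535242*(3/85) = 1605726/85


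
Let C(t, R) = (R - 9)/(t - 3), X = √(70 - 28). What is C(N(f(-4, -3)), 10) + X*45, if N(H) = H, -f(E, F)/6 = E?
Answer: 1/21 + 45*√42 ≈ 291.68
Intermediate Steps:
f(E, F) = -6*E
X = √42 ≈ 6.4807
C(t, R) = (-9 + R)/(-3 + t)
C(N(f(-4, -3)), 10) + X*45 = (-9 + 10)/(-3 - 6*(-4)) + √42*45 = 1/(-3 + 24) + 45*√42 = 1/21 + 45*√42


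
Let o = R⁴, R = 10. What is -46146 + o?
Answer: -36146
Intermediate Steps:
o = 10000 (o = 10⁴ = 10000)
-46146 + o = -46146 + 10000 = -36146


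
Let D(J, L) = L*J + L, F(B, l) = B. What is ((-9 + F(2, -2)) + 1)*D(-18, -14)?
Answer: -1428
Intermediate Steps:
D(J, L) = L + J*L (D(J, L) = J*L + L = L + J*L)
((-9 + F(2, -2)) + 1)*D(-18, -14) = ((-9 + 2) + 1)*(-14*(1 - 18)) = (-7 + 1)*(-14*(-17)) = -6*238 = -1428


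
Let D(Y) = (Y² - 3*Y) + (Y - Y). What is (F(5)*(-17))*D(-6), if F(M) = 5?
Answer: -4590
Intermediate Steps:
D(Y) = Y² - 3*Y (D(Y) = (Y² - 3*Y) + 0 = Y² - 3*Y)
(F(5)*(-17))*D(-6) = (5*(-17))*(-6*(-3 - 6)) = -(-510)*(-9) = -85*54 = -4590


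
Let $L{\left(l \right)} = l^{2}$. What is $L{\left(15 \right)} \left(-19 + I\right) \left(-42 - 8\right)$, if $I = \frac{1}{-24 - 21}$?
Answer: $214000$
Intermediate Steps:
$I = - \frac{1}{45}$ ($I = \frac{1}{-45} = - \frac{1}{45} \approx -0.022222$)
$L{\left(15 \right)} \left(-19 + I\right) \left(-42 - 8\right) = 15^{2} \left(-19 - \frac{1}{45}\right) \left(-42 - 8\right) = 225 \left(\left(- \frac{856}{45}\right) \left(-50\right)\right) = 225 \cdot \frac{8560}{9} = 214000$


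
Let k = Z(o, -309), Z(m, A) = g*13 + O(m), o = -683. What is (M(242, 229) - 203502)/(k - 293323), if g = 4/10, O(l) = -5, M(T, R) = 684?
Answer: 507045/733307 ≈ 0.69145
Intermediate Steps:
g = ⅖ (g = 4*(⅒) = ⅖ ≈ 0.40000)
Z(m, A) = ⅕ (Z(m, A) = (⅖)*13 - 5 = 26/5 - 5 = ⅕)
k = ⅕ ≈ 0.20000
(M(242, 229) - 203502)/(k - 293323) = (684 - 203502)/(⅕ - 293323) = -202818/(-1466614/5) = -202818*(-5/1466614) = 507045/733307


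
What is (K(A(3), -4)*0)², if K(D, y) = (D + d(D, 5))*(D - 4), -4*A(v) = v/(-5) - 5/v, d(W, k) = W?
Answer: 0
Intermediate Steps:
A(v) = v/20 + 5/(4*v) (A(v) = -(v/(-5) - 5/v)/4 = -(v*(-⅕) - 5/v)/4 = -(-v/5 - 5/v)/4 = -(-5/v - v/5)/4 = v/20 + 5/(4*v))
K(D, y) = 2*D*(-4 + D) (K(D, y) = (D + D)*(D - 4) = (2*D)*(-4 + D) = 2*D*(-4 + D))
(K(A(3), -4)*0)² = ((2*((1/20)*(25 + 3²)/3)*(-4 + (1/20)*(25 + 3²)/3))*0)² = ((2*((1/20)*(⅓)*(25 + 9))*(-4 + (1/20)*(⅓)*(25 + 9)))*0)² = ((2*((1/20)*(⅓)*34)*(-4 + (1/20)*(⅓)*34))*0)² = ((2*(17/30)*(-4 + 17/30))*0)² = ((2*(17/30)*(-103/30))*0)² = (-1751/450*0)² = 0² = 0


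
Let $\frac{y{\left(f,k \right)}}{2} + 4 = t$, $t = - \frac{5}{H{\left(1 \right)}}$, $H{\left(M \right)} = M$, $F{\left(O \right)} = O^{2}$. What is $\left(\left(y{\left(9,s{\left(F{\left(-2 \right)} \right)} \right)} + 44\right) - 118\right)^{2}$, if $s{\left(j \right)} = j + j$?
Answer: $8464$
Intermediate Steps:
$s{\left(j \right)} = 2 j$
$t = -5$ ($t = - \frac{5}{1} = \left(-5\right) 1 = -5$)
$y{\left(f,k \right)} = -18$ ($y{\left(f,k \right)} = -8 + 2 \left(-5\right) = -8 - 10 = -18$)
$\left(\left(y{\left(9,s{\left(F{\left(-2 \right)} \right)} \right)} + 44\right) - 118\right)^{2} = \left(\left(-18 + 44\right) - 118\right)^{2} = \left(26 - 118\right)^{2} = \left(-92\right)^{2} = 8464$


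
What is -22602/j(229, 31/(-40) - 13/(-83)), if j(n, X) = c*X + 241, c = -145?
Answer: -5002576/73187 ≈ -68.353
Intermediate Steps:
j(n, X) = 241 - 145*X (j(n, X) = -145*X + 241 = 241 - 145*X)
-22602/j(229, 31/(-40) - 13/(-83)) = -22602/(241 - 145*(31/(-40) - 13/(-83))) = -22602/(241 - 145*(31*(-1/40) - 13*(-1/83))) = -22602/(241 - 145*(-31/40 + 13/83)) = -22602/(241 - 145*(-2053/3320)) = -22602/(241 + 59537/664) = -22602/219561/664 = -22602*664/219561 = -5002576/73187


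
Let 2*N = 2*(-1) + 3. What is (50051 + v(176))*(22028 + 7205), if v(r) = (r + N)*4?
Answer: 1483779381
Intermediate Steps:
N = 1/2 (N = (2*(-1) + 3)/2 = (-2 + 3)/2 = (1/2)*1 = 1/2 ≈ 0.50000)
v(r) = 2 + 4*r (v(r) = (r + 1/2)*4 = (1/2 + r)*4 = 2 + 4*r)
(50051 + v(176))*(22028 + 7205) = (50051 + (2 + 4*176))*(22028 + 7205) = (50051 + (2 + 704))*29233 = (50051 + 706)*29233 = 50757*29233 = 1483779381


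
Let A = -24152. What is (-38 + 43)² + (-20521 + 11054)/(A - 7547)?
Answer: 801942/31699 ≈ 25.299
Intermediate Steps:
(-38 + 43)² + (-20521 + 11054)/(A - 7547) = (-38 + 43)² + (-20521 + 11054)/(-24152 - 7547) = 5² - 9467/(-31699) = 25 - 9467*(-1/31699) = 25 + 9467/31699 = 801942/31699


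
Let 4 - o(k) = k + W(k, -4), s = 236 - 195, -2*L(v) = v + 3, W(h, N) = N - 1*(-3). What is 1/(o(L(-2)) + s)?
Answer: 2/93 ≈ 0.021505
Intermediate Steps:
W(h, N) = 3 + N (W(h, N) = N + 3 = 3 + N)
L(v) = -3/2 - v/2 (L(v) = -(v + 3)/2 = -(3 + v)/2 = -3/2 - v/2)
s = 41
o(k) = 5 - k (o(k) = 4 - (k + (3 - 4)) = 4 - (k - 1) = 4 - (-1 + k) = 4 + (1 - k) = 5 - k)
1/(o(L(-2)) + s) = 1/((5 - (-3/2 - ½*(-2))) + 41) = 1/((5 - (-3/2 + 1)) + 41) = 1/((5 - 1*(-½)) + 41) = 1/((5 + ½) + 41) = 1/(11/2 + 41) = 1/(93/2) = 2/93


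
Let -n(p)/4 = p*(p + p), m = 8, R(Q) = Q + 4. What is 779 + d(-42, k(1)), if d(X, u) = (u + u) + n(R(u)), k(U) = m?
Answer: -357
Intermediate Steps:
R(Q) = 4 + Q
k(U) = 8
n(p) = -8*p**2 (n(p) = -4*p*(p + p) = -4*p*2*p = -8*p**2)
d(X, u) = -8*(4 + u)**2 + 2*u (d(X, u) = (u + u) - 8*(4 + u)**2 = 2*u - 8*(4 + u)**2 = -8*(4 + u)**2 + 2*u)
779 + d(-42, k(1)) = 779 + (-8*(4 + 8)**2 + 2*8) = 779 + (-8*12**2 + 16) = 779 + (-8*144 + 16) = 779 + (-1152 + 16) = 779 - 1136 = -357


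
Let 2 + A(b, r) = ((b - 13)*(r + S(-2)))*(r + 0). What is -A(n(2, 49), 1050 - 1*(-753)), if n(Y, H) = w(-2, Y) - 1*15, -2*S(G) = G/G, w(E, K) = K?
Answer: 84497597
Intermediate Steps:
S(G) = -½ (S(G) = -G/(2*G) = -½*1 = -½)
n(Y, H) = -15 + Y (n(Y, H) = Y - 1*15 = Y - 15 = -15 + Y)
A(b, r) = -2 + r*(-13 + b)*(-½ + r) (A(b, r) = -2 + ((b - 13)*(r - ½))*(r + 0) = -2 + ((-13 + b)*(-½ + r))*r = -2 + r*(-13 + b)*(-½ + r))
-A(n(2, 49), 1050 - 1*(-753)) = -(-2 - 13*(1050 - 1*(-753))² + 13*(1050 - 1*(-753))/2 + (-15 + 2)*(1050 - 1*(-753))² - (-15 + 2)*(1050 - 1*(-753))/2) = -(-2 - 13*(1050 + 753)² + 13*(1050 + 753)/2 - 13*(1050 + 753)² - ½*(-13)*(1050 + 753)) = -(-2 - 13*1803² + (13/2)*1803 - 13*1803² - ½*(-13)*1803) = -(-2 - 13*3250809 + 23439/2 - 13*3250809 + 23439/2) = -(-2 - 42260517 + 23439/2 - 42260517 + 23439/2) = -1*(-84497597) = 84497597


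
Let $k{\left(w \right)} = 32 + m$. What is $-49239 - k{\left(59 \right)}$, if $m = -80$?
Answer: $-49191$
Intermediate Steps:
$k{\left(w \right)} = -48$ ($k{\left(w \right)} = 32 - 80 = -48$)
$-49239 - k{\left(59 \right)} = -49239 - -48 = -49239 + 48 = -49191$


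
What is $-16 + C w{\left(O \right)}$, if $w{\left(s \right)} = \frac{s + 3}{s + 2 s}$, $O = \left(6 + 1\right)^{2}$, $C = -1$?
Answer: $- \frac{2404}{147} \approx -16.354$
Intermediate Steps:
$O = 49$ ($O = 7^{2} = 49$)
$w{\left(s \right)} = \frac{3 + s}{3 s}$
$-16 + C w{\left(O \right)} = -16 - \frac{3 + 49}{3 \cdot 49} = -16 - \frac{1}{3} \cdot \frac{1}{49} \cdot 52 = -16 - \frac{52}{147} = - \frac{2404}{147}$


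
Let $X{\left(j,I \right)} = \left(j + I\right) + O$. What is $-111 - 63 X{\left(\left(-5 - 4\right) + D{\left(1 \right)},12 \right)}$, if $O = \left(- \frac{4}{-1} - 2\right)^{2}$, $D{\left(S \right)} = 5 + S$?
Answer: $-930$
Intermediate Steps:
$O = 4$ ($O = \left(\left(-4\right) \left(-1\right) - 2\right)^{2} = \left(4 - 2\right)^{2} = 2^{2} = 4$)
$X{\left(j,I \right)} = 4 + I + j$ ($X{\left(j,I \right)} = \left(j + I\right) + 4 = \left(I + j\right) + 4 = 4 + I + j$)
$-111 - 63 X{\left(\left(-5 - 4\right) + D{\left(1 \right)},12 \right)} = -111 - 63 \left(4 + 12 + \left(\left(-5 - 4\right) + \left(5 + 1\right)\right)\right) = -111 - 63 \left(4 + 12 + \left(-9 + 6\right)\right) = -111 - 63 \left(4 + 12 - 3\right) = -111 - 819 = -930$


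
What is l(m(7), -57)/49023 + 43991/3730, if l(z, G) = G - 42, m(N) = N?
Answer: 239577947/20317310 ≈ 11.792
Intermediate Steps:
l(z, G) = -42 + G
l(m(7), -57)/49023 + 43991/3730 = (-42 - 57)/49023 + 43991/3730 = -99*1/49023 + 43991*(1/3730) = -11/5447 + 43991/3730 = 239577947/20317310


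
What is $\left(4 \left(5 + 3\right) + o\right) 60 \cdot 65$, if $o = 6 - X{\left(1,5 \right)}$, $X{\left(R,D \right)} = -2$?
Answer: $156000$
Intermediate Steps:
$o = 8$ ($o = 6 - -2 = 6 + 2 = 8$)
$\left(4 \left(5 + 3\right) + o\right) 60 \cdot 65 = \left(4 \left(5 + 3\right) + 8\right) 60 \cdot 65 = \left(4 \cdot 8 + 8\right) 60 \cdot 65 = \left(32 + 8\right) 60 \cdot 65 = 40 \cdot 60 \cdot 65 = 2400 \cdot 65 = 156000$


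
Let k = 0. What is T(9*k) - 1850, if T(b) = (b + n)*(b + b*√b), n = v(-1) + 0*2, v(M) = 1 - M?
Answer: -1850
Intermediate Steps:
n = 2 (n = (1 - 1*(-1)) + 0*2 = (1 + 1) + 0 = 2 + 0 = 2)
T(b) = (2 + b)*(b + b^(3/2)) (T(b) = (b + 2)*(b + b*√b) = (2 + b)*(b + b^(3/2)))
T(9*k) - 1850 = ((9*0)² + (9*0)^(5/2) + 2*(9*0) + 2*(9*0)^(3/2)) - 1850 = (0² + 0^(5/2) + 2*0 + 2*0^(3/2)) - 1850 = (0 + 0 + 0 + 2*0) - 1850 = (0 + 0 + 0 + 0) - 1850 = 0 - 1850 = -1850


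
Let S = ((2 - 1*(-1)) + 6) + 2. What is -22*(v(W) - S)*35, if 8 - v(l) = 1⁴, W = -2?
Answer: 3080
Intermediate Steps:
v(l) = 7 (v(l) = 8 - 1*1⁴ = 8 - 1*1 = 8 - 1 = 7)
S = 11 (S = ((2 + 1) + 6) + 2 = (3 + 6) + 2 = 9 + 2 = 11)
-22*(v(W) - S)*35 = -22*(7 - 1*11)*35 = -22*(7 - 11)*35 = -22*(-4)*35 = 88*35 = 3080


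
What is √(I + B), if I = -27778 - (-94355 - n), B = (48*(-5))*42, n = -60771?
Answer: I*√4274 ≈ 65.376*I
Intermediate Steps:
B = -10080 (B = -240*42 = -10080)
I = 5806 (I = -27778 - (-94355 - 1*(-60771)) = -27778 - (-94355 + 60771) = -27778 - 1*(-33584) = -27778 + 33584 = 5806)
√(I + B) = √(5806 - 10080) = √(-4274) = I*√4274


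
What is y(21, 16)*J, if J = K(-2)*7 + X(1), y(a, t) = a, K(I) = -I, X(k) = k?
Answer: 315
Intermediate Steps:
J = 15 (J = -1*(-2)*7 + 1 = 2*7 + 1 = 14 + 1 = 15)
y(21, 16)*J = 21*15 = 315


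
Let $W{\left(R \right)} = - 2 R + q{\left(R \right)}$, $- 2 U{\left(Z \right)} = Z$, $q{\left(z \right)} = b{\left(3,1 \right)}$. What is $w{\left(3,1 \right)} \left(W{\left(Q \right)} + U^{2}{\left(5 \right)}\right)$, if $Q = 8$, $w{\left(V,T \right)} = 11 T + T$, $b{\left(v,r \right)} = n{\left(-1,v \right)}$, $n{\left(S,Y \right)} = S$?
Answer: $-129$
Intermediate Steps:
$b{\left(v,r \right)} = -1$
$q{\left(z \right)} = -1$
$U{\left(Z \right)} = - \frac{Z}{2}$
$w{\left(V,T \right)} = 12 T$
$W{\left(R \right)} = -1 - 2 R$ ($W{\left(R \right)} = - 2 R - 1 = -1 - 2 R$)
$w{\left(3,1 \right)} \left(W{\left(Q \right)} + U^{2}{\left(5 \right)}\right) = 12 \cdot 1 \left(\left(-1 - 16\right) + \left(\left(- \frac{1}{2}\right) 5\right)^{2}\right) = 12 \left(\left(-1 - 16\right) + \left(- \frac{5}{2}\right)^{2}\right) = 12 \left(-17 + \frac{25}{4}\right) = 12 \left(- \frac{43}{4}\right) = -129$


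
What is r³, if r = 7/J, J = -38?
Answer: -343/54872 ≈ -0.0062509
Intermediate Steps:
r = -7/38 (r = 7/(-38) = 7*(-1/38) = -7/38 ≈ -0.18421)
r³ = (-7/38)³ = -343/54872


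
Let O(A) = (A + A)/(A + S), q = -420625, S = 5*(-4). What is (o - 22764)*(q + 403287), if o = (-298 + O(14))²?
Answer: -10742416744/9 ≈ -1.1936e+9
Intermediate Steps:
S = -20
O(A) = 2*A/(-20 + A) (O(A) = (A + A)/(A - 20) = (2*A)/(-20 + A) = 2*A/(-20 + A))
o = 824464/9 (o = (-298 + 2*14/(-20 + 14))² = (-298 + 2*14/(-6))² = (-298 + 2*14*(-⅙))² = (-298 - 14/3)² = (-908/3)² = 824464/9 ≈ 91607.)
(o - 22764)*(q + 403287) = (824464/9 - 22764)*(-420625 + 403287) = (619588/9)*(-17338) = -10742416744/9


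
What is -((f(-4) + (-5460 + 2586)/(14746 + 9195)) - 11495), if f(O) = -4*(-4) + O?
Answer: 274917377/23941 ≈ 11483.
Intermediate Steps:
f(O) = 16 + O
-((f(-4) + (-5460 + 2586)/(14746 + 9195)) - 11495) = -(((16 - 4) + (-5460 + 2586)/(14746 + 9195)) - 11495) = -((12 - 2874/23941) - 11495) = -(284418/23941 - 11495) = -1*(-274917377/23941) = 274917377/23941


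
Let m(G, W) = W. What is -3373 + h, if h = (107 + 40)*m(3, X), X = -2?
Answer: -3667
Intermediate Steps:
h = -294 (h = (107 + 40)*(-2) = 147*(-2) = -294)
-3373 + h = -3373 - 294 = -3667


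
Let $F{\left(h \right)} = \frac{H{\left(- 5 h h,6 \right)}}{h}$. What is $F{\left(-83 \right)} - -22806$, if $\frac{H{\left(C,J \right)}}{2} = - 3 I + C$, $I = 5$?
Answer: $\frac{1961818}{83} \approx 23636.0$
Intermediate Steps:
$H{\left(C,J \right)} = -30 + 2 C$ ($H{\left(C,J \right)} = 2 \left(\left(-3\right) 5 + C\right) = 2 \left(-15 + C\right) = -30 + 2 C$)
$F{\left(h \right)} = \frac{-30 - 10 h^{2}}{h}$ ($F{\left(h \right)} = \frac{-30 + 2 - 5 h h}{h} = \frac{-30 + 2 \left(- 5 h^{2}\right)}{h} = \frac{-30 - 10 h^{2}}{h}$)
$F{\left(-83 \right)} - -22806 = \left(- \frac{30}{-83} - -830\right) - -22806 = \left(\left(-30\right) \left(- \frac{1}{83}\right) + 830\right) + 22806 = \left(\frac{30}{83} + 830\right) + 22806 = \frac{68920}{83} + 22806 = \frac{1961818}{83}$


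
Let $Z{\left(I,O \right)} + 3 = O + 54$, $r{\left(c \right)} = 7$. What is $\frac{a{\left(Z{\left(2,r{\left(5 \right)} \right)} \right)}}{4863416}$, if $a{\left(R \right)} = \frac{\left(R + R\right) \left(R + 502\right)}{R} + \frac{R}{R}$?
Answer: $\frac{1121}{4863416} \approx 0.0002305$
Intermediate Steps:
$Z{\left(I,O \right)} = 51 + O$ ($Z{\left(I,O \right)} = -3 + \left(O + 54\right) = -3 + \left(54 + O\right) = 51 + O$)
$a{\left(R \right)} = 1005 + 2 R$ ($a{\left(R \right)} = \frac{2 R \left(502 + R\right)}{R} + 1 = \left(1004 + 2 R\right) + 1 = 1005 + 2 R$)
$\frac{a{\left(Z{\left(2,r{\left(5 \right)} \right)} \right)}}{4863416} = \frac{1005 + 2 \left(51 + 7\right)}{4863416} = \left(1005 + 2 \cdot 58\right) \frac{1}{4863416} = \left(1005 + 116\right) \frac{1}{4863416} = 1121 \cdot \frac{1}{4863416} = \frac{1121}{4863416}$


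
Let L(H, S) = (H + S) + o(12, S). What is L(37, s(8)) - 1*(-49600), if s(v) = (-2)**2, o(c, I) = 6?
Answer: 49647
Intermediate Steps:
s(v) = 4
L(H, S) = 6 + H + S (L(H, S) = (H + S) + 6 = 6 + H + S)
L(37, s(8)) - 1*(-49600) = (6 + 37 + 4) - 1*(-49600) = 47 + 49600 = 49647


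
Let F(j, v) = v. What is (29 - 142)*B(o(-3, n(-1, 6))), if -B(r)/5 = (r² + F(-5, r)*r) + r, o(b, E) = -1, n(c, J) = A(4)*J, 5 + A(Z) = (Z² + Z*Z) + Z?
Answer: 565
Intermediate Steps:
A(Z) = -5 + Z + 2*Z² (A(Z) = -5 + ((Z² + Z*Z) + Z) = -5 + ((Z² + Z²) + Z) = -5 + (2*Z² + Z) = -5 + (Z + 2*Z²) = -5 + Z + 2*Z²)
n(c, J) = 31*J (n(c, J) = (-5 + 4 + 2*4²)*J = (-5 + 4 + 2*16)*J = (-5 + 4 + 32)*J = 31*J)
B(r) = -10*r² - 5*r (B(r) = -5*((r² + r*r) + r) = -5*((r² + r²) + r) = -5*(2*r² + r) = -5*(r + 2*r²) = -10*r² - 5*r)
(29 - 142)*B(o(-3, n(-1, 6))) = (29 - 142)*(-5*(-1)*(1 + 2*(-1))) = -(-565)*(-1)*(1 - 2) = -(-565)*(-1)*(-1) = -113*(-5) = 565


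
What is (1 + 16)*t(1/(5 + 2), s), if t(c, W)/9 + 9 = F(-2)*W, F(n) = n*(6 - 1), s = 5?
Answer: -9027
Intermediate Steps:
F(n) = 5*n (F(n) = n*5 = 5*n)
t(c, W) = -81 - 90*W (t(c, W) = -81 + 9*((5*(-2))*W) = -81 + 9*(-10*W) = -81 - 90*W)
(1 + 16)*t(1/(5 + 2), s) = (1 + 16)*(-81 - 90*5) = 17*(-81 - 450) = 17*(-531) = -9027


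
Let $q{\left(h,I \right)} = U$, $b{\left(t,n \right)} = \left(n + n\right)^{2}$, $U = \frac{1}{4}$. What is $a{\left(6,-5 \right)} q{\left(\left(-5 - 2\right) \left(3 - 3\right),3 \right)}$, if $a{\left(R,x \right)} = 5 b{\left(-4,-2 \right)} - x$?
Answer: $\frac{85}{4} \approx 21.25$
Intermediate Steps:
$U = \frac{1}{4} \approx 0.25$
$b{\left(t,n \right)} = 4 n^{2}$ ($b{\left(t,n \right)} = \left(2 n\right)^{2} = 4 n^{2}$)
$q{\left(h,I \right)} = \frac{1}{4}$
$a{\left(R,x \right)} = 80 - x$ ($a{\left(R,x \right)} = 5 \cdot 4 \left(-2\right)^{2} - x = 5 \cdot 4 \cdot 4 - x = 5 \cdot 16 - x = 80 - x$)
$a{\left(6,-5 \right)} q{\left(\left(-5 - 2\right) \left(3 - 3\right),3 \right)} = \left(80 - -5\right) \frac{1}{4} = \left(80 + 5\right) \frac{1}{4} = 85 \cdot \frac{1}{4} = \frac{85}{4}$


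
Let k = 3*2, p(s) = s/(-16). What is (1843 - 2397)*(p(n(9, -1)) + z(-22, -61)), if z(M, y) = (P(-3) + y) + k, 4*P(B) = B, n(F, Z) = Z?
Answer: 246807/8 ≈ 30851.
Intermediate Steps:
P(B) = B/4
p(s) = -s/16 (p(s) = s*(-1/16) = -s/16)
k = 6
z(M, y) = 21/4 + y (z(M, y) = ((¼)*(-3) + y) + 6 = (-¾ + y) + 6 = 21/4 + y)
(1843 - 2397)*(p(n(9, -1)) + z(-22, -61)) = (1843 - 2397)*(-1/16*(-1) + (21/4 - 61)) = -554*(1/16 - 223/4) = -554*(-891/16) = 246807/8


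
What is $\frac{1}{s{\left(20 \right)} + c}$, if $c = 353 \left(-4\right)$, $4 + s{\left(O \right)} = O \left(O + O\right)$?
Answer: $- \frac{1}{616} \approx -0.0016234$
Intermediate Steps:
$s{\left(O \right)} = -4 + 2 O^{2}$ ($s{\left(O \right)} = -4 + O \left(O + O\right) = -4 + O 2 O = -4 + 2 O^{2}$)
$c = -1412$
$\frac{1}{s{\left(20 \right)} + c} = \frac{1}{\left(-4 + 2 \cdot 20^{2}\right) - 1412} = \frac{1}{\left(-4 + 2 \cdot 400\right) - 1412} = \frac{1}{\left(-4 + 800\right) - 1412} = \frac{1}{796 - 1412} = \frac{1}{-616} = - \frac{1}{616}$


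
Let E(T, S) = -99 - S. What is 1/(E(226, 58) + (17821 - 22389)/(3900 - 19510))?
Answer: -7805/1223101 ≈ -0.0063813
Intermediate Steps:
1/(E(226, 58) + (17821 - 22389)/(3900 - 19510)) = 1/((-99 - 1*58) + (17821 - 22389)/(3900 - 19510)) = 1/((-99 - 58) - 4568/(-15610)) = 1/(-157 - 4568*(-1/15610)) = 1/(-157 + 2284/7805) = 1/(-1223101/7805) = -7805/1223101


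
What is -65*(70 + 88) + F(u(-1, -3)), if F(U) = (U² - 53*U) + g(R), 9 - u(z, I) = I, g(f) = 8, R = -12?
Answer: -10754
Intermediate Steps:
u(z, I) = 9 - I
F(U) = 8 + U² - 53*U (F(U) = (U² - 53*U) + 8 = 8 + U² - 53*U)
-65*(70 + 88) + F(u(-1, -3)) = -65*(70 + 88) + (8 + (9 - 1*(-3))² - 53*(9 - 1*(-3))) = -65*158 + (8 + (9 + 3)² - 53*(9 + 3)) = -10270 + (8 + 12² - 53*12) = -10270 + (8 + 144 - 636) = -10270 - 484 = -10754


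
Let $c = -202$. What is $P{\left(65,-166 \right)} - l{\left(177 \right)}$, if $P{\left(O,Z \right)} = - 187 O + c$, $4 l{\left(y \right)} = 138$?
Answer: $- \frac{24783}{2} \approx -12392.0$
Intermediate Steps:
$l{\left(y \right)} = \frac{69}{2}$ ($l{\left(y \right)} = \frac{1}{4} \cdot 138 = \frac{69}{2}$)
$P{\left(O,Z \right)} = -202 - 187 O$ ($P{\left(O,Z \right)} = - 187 O - 202 = -202 - 187 O$)
$P{\left(65,-166 \right)} - l{\left(177 \right)} = \left(-202 - 12155\right) - \frac{69}{2} = -12357 - \frac{69}{2} = - \frac{24783}{2}$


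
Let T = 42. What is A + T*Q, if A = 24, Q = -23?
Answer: -942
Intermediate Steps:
A + T*Q = 24 + 42*(-23) = 24 - 966 = -942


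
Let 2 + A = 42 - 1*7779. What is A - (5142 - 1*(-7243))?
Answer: -20124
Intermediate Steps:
A = -7739 (A = -2 + (42 - 1*7779) = -2 + (42 - 7779) = -2 - 7737 = -7739)
A - (5142 - 1*(-7243)) = -7739 - (5142 - 1*(-7243)) = -7739 - (5142 + 7243) = -7739 - 1*12385 = -7739 - 12385 = -20124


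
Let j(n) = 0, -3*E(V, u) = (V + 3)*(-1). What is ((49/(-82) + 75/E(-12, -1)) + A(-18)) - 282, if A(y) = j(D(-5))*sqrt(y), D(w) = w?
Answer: -25223/82 ≈ -307.60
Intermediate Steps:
E(V, u) = 1 + V/3 (E(V, u) = -(V + 3)*(-1)/3 = -(3 + V)*(-1)/3 = -(-3 - V)/3 = 1 + V/3)
A(y) = 0 (A(y) = 0*sqrt(y) = 0)
((49/(-82) + 75/E(-12, -1)) + A(-18)) - 282 = ((49/(-82) + 75/(1 + (1/3)*(-12))) + 0) - 282 = ((49*(-1/82) + 75/(1 - 4)) + 0) - 282 = ((-49/82 + 75/(-3)) + 0) - 282 = ((-49/82 + 75*(-1/3)) + 0) - 282 = ((-49/82 - 25) + 0) - 282 = (-2099/82 + 0) - 282 = -2099/82 - 282 = -25223/82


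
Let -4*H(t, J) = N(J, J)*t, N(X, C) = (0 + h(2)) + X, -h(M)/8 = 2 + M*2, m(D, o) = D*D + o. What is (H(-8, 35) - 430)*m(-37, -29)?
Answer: -611040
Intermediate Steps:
m(D, o) = o + D² (m(D, o) = D² + o = o + D²)
h(M) = -16 - 16*M (h(M) = -8*(2 + M*2) = -8*(2 + 2*M) = -16 - 16*M)
N(X, C) = -48 + X (N(X, C) = (0 + (-16 - 16*2)) + X = (0 + (-16 - 32)) + X = (0 - 48) + X = -48 + X)
H(t, J) = -t*(-48 + J)/4 (H(t, J) = -(-48 + J)*t/4 = -t*(-48 + J)/4)
(H(-8, 35) - 430)*m(-37, -29) = ((¼)*(-8)*(48 - 1*35) - 430)*(-29 + (-37)²) = ((¼)*(-8)*(48 - 35) - 430)*(-29 + 1369) = ((¼)*(-8)*13 - 430)*1340 = (-26 - 430)*1340 = -456*1340 = -611040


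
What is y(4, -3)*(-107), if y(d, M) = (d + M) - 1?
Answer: 0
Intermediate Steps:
y(d, M) = -1 + M + d (y(d, M) = (M + d) - 1 = -1 + M + d)
y(4, -3)*(-107) = (-1 - 3 + 4)*(-107) = 0*(-107) = 0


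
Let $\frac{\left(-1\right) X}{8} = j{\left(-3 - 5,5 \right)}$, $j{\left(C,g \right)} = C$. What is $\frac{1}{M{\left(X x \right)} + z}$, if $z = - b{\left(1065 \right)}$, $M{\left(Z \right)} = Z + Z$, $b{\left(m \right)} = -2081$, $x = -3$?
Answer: $\frac{1}{1697} \approx 0.00058927$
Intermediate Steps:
$X = 64$ ($X = - 8 \left(-3 - 5\right) = \left(-8\right) \left(-8\right) = 64$)
$M{\left(Z \right)} = 2 Z$
$z = 2081$ ($z = \left(-1\right) \left(-2081\right) = 2081$)
$\frac{1}{M{\left(X x \right)} + z} = \frac{1}{2 \cdot 64 \left(-3\right) + 2081} = \frac{1}{2 \left(-192\right) + 2081} = \frac{1}{-384 + 2081} = \frac{1}{1697}$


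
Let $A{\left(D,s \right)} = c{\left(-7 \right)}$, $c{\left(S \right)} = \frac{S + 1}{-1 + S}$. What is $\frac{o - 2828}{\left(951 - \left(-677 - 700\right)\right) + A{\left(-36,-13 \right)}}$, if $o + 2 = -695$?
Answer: $- \frac{940}{621} \approx -1.5137$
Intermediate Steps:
$o = -697$ ($o = -2 - 695 = -697$)
$c{\left(S \right)} = \frac{1 + S}{-1 + S}$
$A{\left(D,s \right)} = \frac{3}{4}$ ($A{\left(D,s \right)} = \frac{1 - 7}{-1 - 7} = \frac{1}{-8} \left(-6\right) = \left(- \frac{1}{8}\right) \left(-6\right) = \frac{3}{4}$)
$\frac{o - 2828}{\left(951 - \left(-677 - 700\right)\right) + A{\left(-36,-13 \right)}} = \frac{-697 - 2828}{\left(951 - \left(-677 - 700\right)\right) + \frac{3}{4}} = - \frac{3525}{\left(951 - \left(-677 - 700\right)\right) + \frac{3}{4}} = - \frac{3525}{\left(951 - -1377\right) + \frac{3}{4}} = - \frac{3525}{\left(951 + 1377\right) + \frac{3}{4}} = - \frac{3525}{2328 + \frac{3}{4}} = - \frac{3525}{\frac{9315}{4}} = \left(-3525\right) \frac{4}{9315} = - \frac{940}{621}$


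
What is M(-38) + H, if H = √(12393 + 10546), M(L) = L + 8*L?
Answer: -342 + √22939 ≈ -190.54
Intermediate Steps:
M(L) = 9*L
H = √22939 ≈ 151.46
M(-38) + H = 9*(-38) + √22939 = -342 + √22939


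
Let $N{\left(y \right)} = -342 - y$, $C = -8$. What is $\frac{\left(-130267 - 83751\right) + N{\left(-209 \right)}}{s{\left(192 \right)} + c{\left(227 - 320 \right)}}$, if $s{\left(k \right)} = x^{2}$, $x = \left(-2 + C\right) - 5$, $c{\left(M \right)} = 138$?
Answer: $- \frac{214151}{363} \approx -589.95$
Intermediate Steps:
$x = -15$ ($x = \left(-2 - 8\right) - 5 = -10 - 5 = -15$)
$s{\left(k \right)} = 225$ ($s{\left(k \right)} = \left(-15\right)^{2} = 225$)
$\frac{\left(-130267 - 83751\right) + N{\left(-209 \right)}}{s{\left(192 \right)} + c{\left(227 - 320 \right)}} = \frac{\left(-130267 - 83751\right) - 133}{225 + 138} = \frac{-214018 + \left(-342 + 209\right)}{363} = \left(-214018 - 133\right) \frac{1}{363} = \left(-214151\right) \frac{1}{363} = - \frac{214151}{363}$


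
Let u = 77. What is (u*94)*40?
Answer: 289520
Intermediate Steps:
(u*94)*40 = (77*94)*40 = 7238*40 = 289520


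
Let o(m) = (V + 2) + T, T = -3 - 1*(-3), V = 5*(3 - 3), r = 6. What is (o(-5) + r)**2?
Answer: 64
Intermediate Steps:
V = 0 (V = 5*0 = 0)
T = 0 (T = -3 + 3 = 0)
o(m) = 2 (o(m) = (0 + 2) + 0 = 2 + 0 = 2)
(o(-5) + r)**2 = (2 + 6)**2 = 8**2 = 64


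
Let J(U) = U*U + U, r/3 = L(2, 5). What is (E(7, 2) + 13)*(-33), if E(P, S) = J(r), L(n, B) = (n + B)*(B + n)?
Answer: -718377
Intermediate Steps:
L(n, B) = (B + n)**2 (L(n, B) = (B + n)*(B + n) = (B + n)**2)
r = 147 (r = 3*(5 + 2)**2 = 3*7**2 = 3*49 = 147)
J(U) = U + U**2 (J(U) = U**2 + U = U + U**2)
E(P, S) = 21756 (E(P, S) = 147*(1 + 147) = 147*148 = 21756)
(E(7, 2) + 13)*(-33) = (21756 + 13)*(-33) = 21769*(-33) = -718377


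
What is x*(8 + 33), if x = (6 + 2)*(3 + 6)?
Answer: 2952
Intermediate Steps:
x = 72 (x = 8*9 = 72)
x*(8 + 33) = 72*(8 + 33) = 72*41 = 2952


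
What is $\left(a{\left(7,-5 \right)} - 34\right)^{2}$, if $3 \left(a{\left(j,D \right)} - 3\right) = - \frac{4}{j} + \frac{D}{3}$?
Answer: $\frac{4000000}{3969} \approx 1007.8$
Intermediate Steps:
$a{\left(j,D \right)} = 3 - \frac{4}{3 j} + \frac{D}{9}$ ($a{\left(j,D \right)} = 3 + \frac{- \frac{4}{j} + \frac{D}{3}}{3} = 3 + \left(- \frac{4}{3 j} + \frac{D}{9}\right) = 3 - \frac{4}{3 j} + \frac{D}{9}$)
$\left(a{\left(7,-5 \right)} - 34\right)^{2} = \left(\frac{-12 + 7 \left(27 - 5\right)}{9 \cdot 7} - 34\right)^{2} = \left(\frac{1}{9} \cdot \frac{1}{7} \left(-12 + 7 \cdot 22\right) - 34\right)^{2} = \left(\frac{1}{9} \cdot \frac{1}{7} \left(-12 + 154\right) - 34\right)^{2} = \left(\frac{1}{9} \cdot \frac{1}{7} \cdot 142 - 34\right)^{2} = \left(\frac{142}{63} - 34\right)^{2} = \left(- \frac{2000}{63}\right)^{2} = \frac{4000000}{3969}$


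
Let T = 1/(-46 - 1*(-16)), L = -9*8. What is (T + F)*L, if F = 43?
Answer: -15468/5 ≈ -3093.6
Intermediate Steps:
L = -72
T = -1/30 (T = 1/(-46 + 16) = 1/(-30) = -1/30 ≈ -0.033333)
(T + F)*L = (-1/30 + 43)*(-72) = (1289/30)*(-72) = -15468/5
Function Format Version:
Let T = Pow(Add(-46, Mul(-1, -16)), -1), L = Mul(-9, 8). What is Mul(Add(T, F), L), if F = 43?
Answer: Rational(-15468, 5) ≈ -3093.6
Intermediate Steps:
L = -72
T = Rational(-1, 30) (T = Pow(Add(-46, 16), -1) = Pow(-30, -1) = Rational(-1, 30) ≈ -0.033333)
Mul(Add(T, F), L) = Mul(Add(Rational(-1, 30), 43), -72) = Mul(Rational(1289, 30), -72) = Rational(-15468, 5)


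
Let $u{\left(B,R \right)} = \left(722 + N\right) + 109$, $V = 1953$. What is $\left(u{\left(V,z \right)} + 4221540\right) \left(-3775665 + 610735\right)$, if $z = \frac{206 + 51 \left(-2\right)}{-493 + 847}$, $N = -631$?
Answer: $-13361511578200$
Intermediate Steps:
$z = \frac{52}{177}$ ($z = \frac{206 - 102}{354} = 104 \cdot \frac{1}{354} = \frac{52}{177} \approx 0.29379$)
$u{\left(B,R \right)} = 200$ ($u{\left(B,R \right)} = \left(722 - 631\right) + 109 = 91 + 109 = 200$)
$\left(u{\left(V,z \right)} + 4221540\right) \left(-3775665 + 610735\right) = \left(200 + 4221540\right) \left(-3775665 + 610735\right) = 4221740 \left(-3164930\right) = -13361511578200$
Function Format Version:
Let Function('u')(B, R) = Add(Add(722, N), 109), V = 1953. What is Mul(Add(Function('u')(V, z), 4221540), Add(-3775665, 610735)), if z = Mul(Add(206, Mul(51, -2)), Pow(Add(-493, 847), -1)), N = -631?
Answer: -13361511578200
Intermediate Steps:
z = Rational(52, 177) (z = Mul(Add(206, -102), Pow(354, -1)) = Mul(104, Rational(1, 354)) = Rational(52, 177) ≈ 0.29379)
Function('u')(B, R) = 200 (Function('u')(B, R) = Add(Add(722, -631), 109) = Add(91, 109) = 200)
Mul(Add(Function('u')(V, z), 4221540), Add(-3775665, 610735)) = Mul(Add(200, 4221540), Add(-3775665, 610735)) = Mul(4221740, -3164930) = -13361511578200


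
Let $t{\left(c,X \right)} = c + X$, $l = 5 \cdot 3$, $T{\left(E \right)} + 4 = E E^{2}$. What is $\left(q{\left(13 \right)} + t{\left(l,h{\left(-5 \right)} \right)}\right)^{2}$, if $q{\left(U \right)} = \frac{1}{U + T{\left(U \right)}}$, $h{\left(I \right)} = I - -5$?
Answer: $\frac{1095014281}{4866436} \approx 225.01$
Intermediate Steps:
$T{\left(E \right)} = -4 + E^{3}$ ($T{\left(E \right)} = -4 + E E^{2} = -4 + E^{3}$)
$h{\left(I \right)} = 5 + I$ ($h{\left(I \right)} = I + 5 = 5 + I$)
$q{\left(U \right)} = \frac{1}{-4 + U + U^{3}}$ ($q{\left(U \right)} = \frac{1}{U + \left(-4 + U^{3}\right)} = \frac{1}{-4 + U + U^{3}}$)
$l = 15$
$t{\left(c,X \right)} = X + c$
$\left(q{\left(13 \right)} + t{\left(l,h{\left(-5 \right)} \right)}\right)^{2} = \left(\frac{1}{-4 + 13 + 13^{3}} + \left(\left(5 - 5\right) + 15\right)\right)^{2} = \left(\frac{1}{-4 + 13 + 2197} + \left(0 + 15\right)\right)^{2} = \left(\frac{1}{2206} + 15\right)^{2} = \left(\frac{33091}{2206}\right)^{2} = \frac{1095014281}{4866436}$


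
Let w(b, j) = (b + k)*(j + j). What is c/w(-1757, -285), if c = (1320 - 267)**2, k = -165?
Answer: 369603/365180 ≈ 1.0121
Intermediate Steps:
c = 1108809 (c = 1053**2 = 1108809)
w(b, j) = 2*j*(-165 + b) (w(b, j) = (b - 165)*(j + j) = (-165 + b)*(2*j) = 2*j*(-165 + b))
c/w(-1757, -285) = 1108809/((2*(-285)*(-165 - 1757))) = 1108809/((2*(-285)*(-1922))) = 1108809/1095540 = 1108809*(1/1095540) = 369603/365180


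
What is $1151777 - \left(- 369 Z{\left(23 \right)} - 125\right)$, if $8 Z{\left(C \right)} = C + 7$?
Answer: $\frac{4613143}{4} \approx 1.1533 \cdot 10^{6}$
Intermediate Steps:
$Z{\left(C \right)} = \frac{7}{8} + \frac{C}{8}$ ($Z{\left(C \right)} = \frac{C + 7}{8} = \frac{7 + C}{8} = \frac{7}{8} + \frac{C}{8}$)
$1151777 - \left(- 369 Z{\left(23 \right)} - 125\right) = 1151777 - \left(- 369 \left(\frac{7}{8} + \frac{1}{8} \cdot 23\right) - 125\right) = 1151777 - \left(- 369 \left(\frac{7}{8} + \frac{23}{8}\right) - 125\right) = 1151777 - \left(\left(-369\right) \frac{15}{4} - 125\right) = 1151777 - \left(- \frac{5535}{4} - 125\right) = 1151777 - - \frac{6035}{4} = 1151777 + \frac{6035}{4} = \frac{4613143}{4}$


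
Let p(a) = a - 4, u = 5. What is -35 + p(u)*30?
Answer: -5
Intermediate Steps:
p(a) = -4 + a
-35 + p(u)*30 = -35 + (-4 + 5)*30 = -35 + 1*30 = -35 + 30 = -5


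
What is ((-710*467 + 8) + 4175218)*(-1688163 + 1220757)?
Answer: -1796547876336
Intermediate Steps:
((-710*467 + 8) + 4175218)*(-1688163 + 1220757) = ((-331570 + 8) + 4175218)*(-467406) = (-331562 + 4175218)*(-467406) = 3843656*(-467406) = -1796547876336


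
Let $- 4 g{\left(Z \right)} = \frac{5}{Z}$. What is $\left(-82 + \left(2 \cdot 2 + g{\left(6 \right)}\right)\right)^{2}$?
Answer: $\frac{3523129}{576} \approx 6116.5$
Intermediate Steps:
$g{\left(Z \right)} = - \frac{5}{4 Z}$ ($g{\left(Z \right)} = - \frac{5 \frac{1}{Z}}{4} = - \frac{5}{4 Z}$)
$\left(-82 + \left(2 \cdot 2 + g{\left(6 \right)}\right)\right)^{2} = \left(-82 + \left(2 \cdot 2 - \frac{5}{4 \cdot 6}\right)\right)^{2} = \left(-82 + \left(4 - \frac{5}{24}\right)\right)^{2} = \left(-82 + \frac{91}{24}\right)^{2} = \left(- \frac{1877}{24}\right)^{2} = \frac{3523129}{576}$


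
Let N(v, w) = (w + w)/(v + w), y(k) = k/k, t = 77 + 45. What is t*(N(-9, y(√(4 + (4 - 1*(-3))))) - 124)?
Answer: -30317/2 ≈ -15159.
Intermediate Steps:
t = 122
y(k) = 1
N(v, w) = 2*w/(v + w) (N(v, w) = (2*w)/(v + w) = 2*w/(v + w))
t*(N(-9, y(√(4 + (4 - 1*(-3))))) - 124) = 122*(2*1/(-9 + 1) - 124) = 122*(2*1/(-8) - 124) = 122*(2*1*(-⅛) - 124) = 122*(-¼ - 124) = 122*(-497/4) = -30317/2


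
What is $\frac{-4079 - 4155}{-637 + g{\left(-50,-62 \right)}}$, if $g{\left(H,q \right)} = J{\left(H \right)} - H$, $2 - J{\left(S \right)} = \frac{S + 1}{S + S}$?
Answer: $\frac{823400}{58549} \approx 14.063$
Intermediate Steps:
$J{\left(S \right)} = 2 - \frac{1 + S}{2 S}$ ($J{\left(S \right)} = 2 - \frac{S + 1}{S + S} = 2 - \frac{1 + S}{2 S}$)
$g{\left(H,q \right)} = - H + \frac{-1 + 3 H}{2 H}$ ($g{\left(H,q \right)} = \frac{-1 + 3 H}{2 H} - H = - H + \frac{-1 + 3 H}{2 H}$)
$\frac{-4079 - 4155}{-637 + g{\left(-50,-62 \right)}} = \frac{-4079 - 4155}{-637 - \left(- \frac{103}{2} - \frac{1}{100}\right)} = - \frac{8234}{-637 + \left(\frac{3}{2} + 50 - - \frac{1}{100}\right)} = - \frac{8234}{-637 + \left(\frac{3}{2} + 50 + \frac{1}{100}\right)} = - \frac{8234}{-637 + \frac{5151}{100}} = - \frac{8234}{- \frac{58549}{100}} = \left(-8234\right) \left(- \frac{100}{58549}\right) = \frac{823400}{58549}$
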